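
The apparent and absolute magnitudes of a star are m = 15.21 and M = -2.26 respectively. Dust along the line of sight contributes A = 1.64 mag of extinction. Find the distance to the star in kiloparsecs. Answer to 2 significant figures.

d ≈ 15 kpc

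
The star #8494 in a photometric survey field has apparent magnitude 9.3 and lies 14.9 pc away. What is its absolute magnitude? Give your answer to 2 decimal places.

M ≈ 8.43

5 log₁₀(d/10 pc) = 5 log₁₀(14.90) − 5 = 0.866
M = m − 5 log₁₀(d/10) = 9.3 − 0.866 = 8.434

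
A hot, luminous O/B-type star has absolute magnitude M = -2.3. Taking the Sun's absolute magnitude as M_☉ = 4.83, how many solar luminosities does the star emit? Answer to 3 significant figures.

L/L_☉ ≈ 711

M − M_☉ = -2.3 − 4.83 = -7.130
L/L_☉ = 10^(−0.4 (M − M_☉)) = 10^2.852 = 711.2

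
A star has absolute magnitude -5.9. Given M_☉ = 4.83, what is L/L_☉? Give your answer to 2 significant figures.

L/L_☉ ≈ 20000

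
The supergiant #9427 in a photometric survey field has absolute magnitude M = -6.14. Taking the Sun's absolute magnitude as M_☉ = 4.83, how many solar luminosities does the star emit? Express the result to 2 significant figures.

M − M_☉ = -6.14 − 4.83 = -10.970
L/L_☉ = 10^(−0.4 (M − M_☉)) = 10^4.388 = 24430

L/L_☉ ≈ 24000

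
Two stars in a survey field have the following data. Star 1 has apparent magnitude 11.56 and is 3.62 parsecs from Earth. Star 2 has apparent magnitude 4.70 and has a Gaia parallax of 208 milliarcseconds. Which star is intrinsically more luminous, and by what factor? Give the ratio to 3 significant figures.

Star 2 is more luminous, by a factor of 978.

Star 1: M = m − 5 log₁₀ d + 5 = 11.56 − 5·0.5587 + 5 = 13.766
Star 2: p = 208 mas = 0.208″ → d = 1/p = 4.808 pc
Star 2: M = m − 5 log₁₀ d + 5 = 4.70 − 5·0.6819 + 5 = 6.290
ΔM = M_1 − M_2 = 13.766 − (6.290) = 7.476; smaller M is more luminous → Star 2.
L ratio = 10^(0.4 |ΔM|) = 10^2.990 = 978.3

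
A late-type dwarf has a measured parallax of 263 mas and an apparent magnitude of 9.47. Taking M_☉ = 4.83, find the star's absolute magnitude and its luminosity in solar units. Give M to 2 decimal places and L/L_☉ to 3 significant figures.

d = 1/p = 1000/263 mas = 3.802 pc
M = m − 5 log₁₀ d + 5 = 9.47 − 5·0.5800 + 5 = 11.570
M − M_☉ = 11.570 − 4.83 = 6.740
L/L_☉ = 10^(−0.4 × 6.740) = 2.014×10^-3

M ≈ 11.57; L/L_☉ ≈ 2.01×10^-3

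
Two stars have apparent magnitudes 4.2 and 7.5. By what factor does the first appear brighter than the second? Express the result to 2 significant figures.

Δm = 4.2 − (7.5) = -3.3
Flux ratio = 10^(−0.4 Δm) = 10^(−0.4 × -3.3) = 10^1.320 = 20.89

21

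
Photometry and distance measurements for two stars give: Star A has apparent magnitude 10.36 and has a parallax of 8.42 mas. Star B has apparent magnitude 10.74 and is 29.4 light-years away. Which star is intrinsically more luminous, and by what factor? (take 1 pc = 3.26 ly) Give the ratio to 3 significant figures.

Star A is more luminous, by a factor of 246.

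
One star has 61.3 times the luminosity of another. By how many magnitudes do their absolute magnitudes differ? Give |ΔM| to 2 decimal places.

|ΔM| ≈ 4.47

Pogson: ΔM = −2.5 log₁₀(ratio) = −2.5 log₁₀(61.3) = −2.5 × 1.7875 = -4.469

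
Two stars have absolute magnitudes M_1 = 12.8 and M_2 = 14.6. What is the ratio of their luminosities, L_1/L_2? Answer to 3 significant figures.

ΔM = M_1 − M_2 = -1.8
L_1/L_2 = 10^(−0.4 ΔM) = 10^0.720 = 5.248

L_1/L_2 ≈ 5.25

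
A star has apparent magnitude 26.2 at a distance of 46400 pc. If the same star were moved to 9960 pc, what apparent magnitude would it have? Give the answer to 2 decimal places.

m ≈ 22.86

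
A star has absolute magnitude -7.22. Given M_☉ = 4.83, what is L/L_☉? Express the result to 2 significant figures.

L/L_☉ ≈ 66000

M − M_☉ = -7.22 − 4.83 = -12.050
L/L_☉ = 10^(−0.4 (M − M_☉)) = 10^4.820 = 66070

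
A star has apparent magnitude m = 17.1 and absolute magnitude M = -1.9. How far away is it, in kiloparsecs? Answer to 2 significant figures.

d ≈ 63 kpc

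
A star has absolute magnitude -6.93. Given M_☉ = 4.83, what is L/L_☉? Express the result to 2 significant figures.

L/L_☉ ≈ 51000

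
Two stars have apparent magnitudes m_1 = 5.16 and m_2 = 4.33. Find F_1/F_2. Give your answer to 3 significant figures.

Δm = 5.16 − (4.33) = 0.83
Flux ratio = 10^(−0.4 Δm) = 10^(−0.4 × 0.83) = 10^-0.332 = 0.4656

F_1/F_2 ≈ 0.466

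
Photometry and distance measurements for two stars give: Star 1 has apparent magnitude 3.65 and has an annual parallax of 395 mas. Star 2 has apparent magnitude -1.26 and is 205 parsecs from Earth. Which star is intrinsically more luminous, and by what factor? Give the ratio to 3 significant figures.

Star 2 is more luminous, by a factor of 604000.

Star 1: p = 395 mas = 0.395″ → d = 1/p = 2.532 pc
Star 1: M = m − 5 log₁₀ d + 5 = 3.65 − 5·0.4034 + 5 = 6.633
Star 2: M = m − 5 log₁₀ d + 5 = -1.26 − 5·2.3118 + 5 = -7.819
ΔM = M_1 − M_2 = 6.633 − (-7.819) = 14.452; smaller M is more luminous → Star 2.
L ratio = 10^(0.4 |ΔM|) = 10^5.781 = 603500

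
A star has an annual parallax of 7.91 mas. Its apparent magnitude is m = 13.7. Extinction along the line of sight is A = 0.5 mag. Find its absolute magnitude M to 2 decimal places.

M ≈ 7.69

p = 7.91 mas = 7.91×10^-3″ → d = 1/p = 126.4 pc
5 log₁₀(d/10 pc) = 5 log₁₀(126.4) − 5 = 5.509
M = m − 5 log₁₀(d/10) − A = 13.7 − 5.509 − 0.5 = 7.691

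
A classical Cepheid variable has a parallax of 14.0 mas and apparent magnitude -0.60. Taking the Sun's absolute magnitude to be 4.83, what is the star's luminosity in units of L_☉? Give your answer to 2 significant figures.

d = 1/p = 1000/14.0 mas = 71.43 pc
M = m − 5 log₁₀ d + 5 = -0.60 − 5·1.8539 + 5 = -4.869
M − M_☉ = -4.869 − 4.83 = -9.699
L/L_☉ = 10^(−0.4 × -9.699) = 7581

L/L_☉ ≈ 7600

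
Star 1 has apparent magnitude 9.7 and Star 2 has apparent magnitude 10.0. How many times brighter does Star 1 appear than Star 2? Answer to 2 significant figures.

1.3

Magnitude difference = -0.3
Flux ratio = 10^(−0.4 Δm) = 10^(−0.4 × -0.3) = 10^0.120 = 1.318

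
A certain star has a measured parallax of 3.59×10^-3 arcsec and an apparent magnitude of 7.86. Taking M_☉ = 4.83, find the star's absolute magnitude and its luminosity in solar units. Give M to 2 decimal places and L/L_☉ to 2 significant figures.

M ≈ 0.64; L/L_☉ ≈ 48

d = 1/p = 1/3.59×10^-3″ = 278.6 pc
M = m − 5 log₁₀ d + 5 = 7.86 − 5·2.4449 + 5 = 0.635
M − M_☉ = 0.635 − 4.83 = -4.195
L/L_☉ = 10^(−0.4 × -4.195) = 47.62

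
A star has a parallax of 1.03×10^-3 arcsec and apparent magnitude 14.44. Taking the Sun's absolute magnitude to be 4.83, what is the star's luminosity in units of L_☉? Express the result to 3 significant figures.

L/L_☉ ≈ 1.35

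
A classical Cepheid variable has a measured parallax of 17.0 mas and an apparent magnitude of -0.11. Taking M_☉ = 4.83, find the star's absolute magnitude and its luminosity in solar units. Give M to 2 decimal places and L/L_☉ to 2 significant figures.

M ≈ -3.96; L/L_☉ ≈ 3300

d = 1/p = 1000/17.0 mas = 58.82 pc
M = m − 5 log₁₀ d + 5 = -0.11 − 5·1.7696 + 5 = -3.958
M − M_☉ = -3.958 − 4.83 = -8.788
L/L_☉ = 10^(−0.4 × -8.788) = 3274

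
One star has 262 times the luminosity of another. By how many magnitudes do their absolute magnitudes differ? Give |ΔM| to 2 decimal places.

Pogson: ΔM = −2.5 log₁₀(ratio) = −2.5 log₁₀(262) = −2.5 × 2.4183 = -6.046

|ΔM| ≈ 6.05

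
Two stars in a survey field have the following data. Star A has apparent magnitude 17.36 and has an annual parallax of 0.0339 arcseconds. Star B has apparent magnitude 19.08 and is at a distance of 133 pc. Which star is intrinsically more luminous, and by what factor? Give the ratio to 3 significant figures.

Star A: d = 1/p = 1/0.0339″ = 29.50 pc
Star A: M = m − 5 log₁₀ d + 5 = 17.36 − 5·1.4698 + 5 = 15.011
Star B: M = m − 5 log₁₀ d + 5 = 19.08 − 5·2.1239 + 5 = 13.461
ΔM = M_A − M_B = 15.011 − (13.461) = 1.550; smaller M is more luminous → Star B.
L ratio = 10^(0.4 |ΔM|) = 10^0.620 = 4.170

Star B is more luminous, by a factor of 4.17.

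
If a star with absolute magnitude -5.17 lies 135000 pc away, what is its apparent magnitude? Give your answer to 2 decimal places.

m = M + 5 log₁₀ d − 5 = -5.17 + 5·5.1303 − 5 = 15.482

m ≈ 15.48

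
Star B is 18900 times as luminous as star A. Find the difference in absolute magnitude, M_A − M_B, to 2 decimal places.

M_A − M_B ≈ 10.69

Pogson: ΔM = −2.5 log₁₀(ratio) = −2.5 log₁₀(18900) = −2.5 × 4.2765 = -10.691
Star B is brighter so has the smaller magnitude: M_A − M_B is positive.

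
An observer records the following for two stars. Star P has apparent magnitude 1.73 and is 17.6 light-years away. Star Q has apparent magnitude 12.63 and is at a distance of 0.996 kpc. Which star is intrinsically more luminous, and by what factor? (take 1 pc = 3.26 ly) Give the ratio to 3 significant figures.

Star Q is more luminous, by a factor of 1.49.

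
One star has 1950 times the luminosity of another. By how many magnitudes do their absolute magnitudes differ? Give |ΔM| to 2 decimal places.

Pogson: ΔM = −2.5 log₁₀(ratio) = −2.5 log₁₀(1950) = −2.5 × 3.2900 = -8.225

|ΔM| ≈ 8.23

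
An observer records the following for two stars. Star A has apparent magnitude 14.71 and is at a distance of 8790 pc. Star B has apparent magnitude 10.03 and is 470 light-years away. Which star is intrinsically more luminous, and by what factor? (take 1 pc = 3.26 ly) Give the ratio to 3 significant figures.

Star A is more luminous, by a factor of 49.9.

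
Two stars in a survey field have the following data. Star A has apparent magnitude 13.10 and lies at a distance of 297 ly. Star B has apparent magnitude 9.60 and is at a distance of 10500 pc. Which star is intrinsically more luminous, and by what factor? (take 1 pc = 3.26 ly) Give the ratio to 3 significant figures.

Star A: d = 297 ly / 3.26 = 91.10 pc
Star A: M = m − 5 log₁₀ d + 5 = 13.10 − 5·1.9595 + 5 = 8.302
Star B: M = m − 5 log₁₀ d + 5 = 9.60 − 5·4.0212 + 5 = -5.506
ΔM = M_A − M_B = 8.302 − (-5.506) = 13.808; smaller M is more luminous → Star B.
L ratio = 10^(0.4 |ΔM|) = 10^5.523 = 333700

Star B is more luminous, by a factor of 334000.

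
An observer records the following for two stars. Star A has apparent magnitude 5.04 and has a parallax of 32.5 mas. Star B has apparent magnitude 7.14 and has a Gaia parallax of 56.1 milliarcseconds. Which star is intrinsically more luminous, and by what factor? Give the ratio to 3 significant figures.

Star A is more luminous, by a factor of 20.6.

Star A: p = 32.5 mas = 0.0325″ → d = 1/p = 30.77 pc
Star A: M = m − 5 log₁₀ d + 5 = 5.04 − 5·1.4881 + 5 = 2.599
Star B: p = 56.1 mas = 0.0561″ → d = 1/p = 17.83 pc
Star B: M = m − 5 log₁₀ d + 5 = 7.14 − 5·1.2510 + 5 = 5.885
ΔM = M_A − M_B = 2.599 − (5.885) = -3.285; smaller M is more luminous → Star A.
L ratio = 10^(0.4 |ΔM|) = 10^1.314 = 20.61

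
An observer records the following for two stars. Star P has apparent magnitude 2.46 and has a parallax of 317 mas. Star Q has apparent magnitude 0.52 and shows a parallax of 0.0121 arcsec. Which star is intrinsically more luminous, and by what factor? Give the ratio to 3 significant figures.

Star P: p = 317 mas = 0.317″ → d = 1/p = 3.155 pc
Star P: M = m − 5 log₁₀ d + 5 = 2.46 − 5·0.4989 + 5 = 4.965
Star Q: d = 1/p = 1/0.0121″ = 82.64 pc
Star Q: M = m − 5 log₁₀ d + 5 = 0.52 − 5·1.9172 + 5 = -4.066
ΔM = M_P − M_Q = 4.965 − (-4.066) = 9.031; smaller M is more luminous → Star Q.
L ratio = 10^(0.4 |ΔM|) = 10^3.613 = 4098

Star Q is more luminous, by a factor of 4100.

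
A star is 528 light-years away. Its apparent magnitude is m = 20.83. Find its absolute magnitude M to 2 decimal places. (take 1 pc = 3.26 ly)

d = 528 ly / 3.26 = 162.0 pc
5 log₁₀(d/10 pc) = 5 log₁₀(162.0) − 5 = 6.047
M = m − 5 log₁₀(d/10) = 20.83 − 6.047 = 14.783

M ≈ 14.78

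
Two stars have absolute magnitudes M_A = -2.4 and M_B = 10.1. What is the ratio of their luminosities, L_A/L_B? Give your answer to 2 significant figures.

ΔM = M_A − M_B = -12.5
L_A/L_B = 10^(−0.4 ΔM) = 10^5.000 = 100000

L_A/L_B ≈ 100000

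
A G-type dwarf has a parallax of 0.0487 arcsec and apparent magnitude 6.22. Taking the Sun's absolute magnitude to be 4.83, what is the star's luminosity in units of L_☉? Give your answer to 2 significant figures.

d = 1/p = 1/0.0487″ = 20.53 pc
M = m − 5 log₁₀ d + 5 = 6.22 − 5·1.3125 + 5 = 4.658
M − M_☉ = 4.658 − 4.83 = -0.172
L/L_☉ = 10^(−0.4 × -0.172) = 1.172

L/L_☉ ≈ 1.2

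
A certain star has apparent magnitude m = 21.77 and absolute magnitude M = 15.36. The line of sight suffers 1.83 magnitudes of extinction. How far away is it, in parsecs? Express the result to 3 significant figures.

m − M = 5 log₁₀(d/10 pc) + A  ⇒  21.77 − (15.36) − 1.83 = 5 log₁₀(d/10)
4.580 = 5 log₁₀(d/10)
log₁₀ d = (m − M − A)/5 + 1 = 1.9160
d = 10^1.9160 = 82.41 pc

d ≈ 82.4 pc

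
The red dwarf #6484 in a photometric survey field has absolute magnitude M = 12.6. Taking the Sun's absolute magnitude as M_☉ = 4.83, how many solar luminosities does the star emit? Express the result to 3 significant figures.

L/L_☉ ≈ 7.80×10^-4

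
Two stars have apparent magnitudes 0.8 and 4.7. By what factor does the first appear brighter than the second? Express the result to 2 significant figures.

Δm = 0.8 − (4.7) = -3.9
Flux ratio = 10^(−0.4 Δm) = 10^(−0.4 × -3.9) = 10^1.560 = 36.31

36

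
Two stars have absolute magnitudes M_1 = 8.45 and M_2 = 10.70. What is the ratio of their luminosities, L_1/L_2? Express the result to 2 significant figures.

L_1/L_2 ≈ 7.9

ΔM = M_1 − M_2 = -2.25
L_1/L_2 = 10^(−0.4 ΔM) = 10^0.900 = 7.943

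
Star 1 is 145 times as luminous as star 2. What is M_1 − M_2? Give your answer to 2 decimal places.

Pogson: ΔM = −2.5 log₁₀(ratio) = −2.5 log₁₀(145) = −2.5 × 2.1614 = -5.403
Star 1 is brighter, so it has the smaller magnitude: the difference is negative.

M_1 − M_2 ≈ -5.40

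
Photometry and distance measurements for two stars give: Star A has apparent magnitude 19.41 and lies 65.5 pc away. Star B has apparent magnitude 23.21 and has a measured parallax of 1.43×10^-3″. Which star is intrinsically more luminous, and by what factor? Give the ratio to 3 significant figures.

Star A: M = m − 5 log₁₀ d + 5 = 19.41 − 5·1.8162 + 5 = 15.329
Star B: d = 1/p = 1/1.43×10^-3″ = 699.3 pc
Star B: M = m − 5 log₁₀ d + 5 = 23.21 − 5·2.8447 + 5 = 13.987
ΔM = M_A − M_B = 15.329 − (13.987) = 1.342; smaller M is more luminous → Star B.
L ratio = 10^(0.4 |ΔM|) = 10^0.537 = 3.442

Star B is more luminous, by a factor of 3.44.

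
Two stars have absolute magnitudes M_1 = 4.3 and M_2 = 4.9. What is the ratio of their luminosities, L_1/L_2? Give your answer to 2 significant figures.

L_1/L_2 ≈ 1.7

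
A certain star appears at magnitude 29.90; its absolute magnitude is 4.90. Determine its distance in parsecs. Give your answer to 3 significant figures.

d ≈ 1.00×10^6 pc

μ = m − M = 25.000
m − M = 5 log₁₀ d − 5
log₁₀ d = (m − M)/5 + 1 = 6.0000
d = 10^6.0000 = 1.000×10^6 pc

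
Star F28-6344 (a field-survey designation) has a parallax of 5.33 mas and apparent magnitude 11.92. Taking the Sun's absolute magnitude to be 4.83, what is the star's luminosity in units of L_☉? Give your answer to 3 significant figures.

L/L_☉ ≈ 0.514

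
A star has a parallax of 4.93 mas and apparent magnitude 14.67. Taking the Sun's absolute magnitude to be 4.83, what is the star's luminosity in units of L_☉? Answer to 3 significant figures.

L/L_☉ ≈ 0.0477

d = 1/p = 1000/4.93 mas = 202.8 pc
M = m − 5 log₁₀ d + 5 = 14.67 − 5·2.3072 + 5 = 8.134
M − M_☉ = 8.134 − 4.83 = 3.304
L/L_☉ = 10^(−0.4 × 3.304) = 0.04768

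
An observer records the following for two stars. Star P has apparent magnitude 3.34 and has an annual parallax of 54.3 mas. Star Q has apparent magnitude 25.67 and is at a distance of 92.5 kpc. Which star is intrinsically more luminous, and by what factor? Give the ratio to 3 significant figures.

Star P: p = 54.3 mas = 0.0543″ → d = 1/p = 18.42 pc
Star P: M = m − 5 log₁₀ d + 5 = 3.34 − 5·1.2652 + 5 = 2.014
Star Q: d = 92.5 kpc = 92500 pc
Star Q: M = m − 5 log₁₀ d + 5 = 25.67 − 5·4.9661 + 5 = 5.839
ΔM = M_P − M_Q = 2.014 − (5.839) = -3.825; smaller M is more luminous → Star P.
L ratio = 10^(0.4 |ΔM|) = 10^1.530 = 33.89

Star P is more luminous, by a factor of 33.9.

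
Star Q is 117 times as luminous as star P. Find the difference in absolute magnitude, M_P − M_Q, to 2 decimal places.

M_P − M_Q ≈ 5.17

Pogson: ΔM = −2.5 log₁₀(ratio) = −2.5 log₁₀(117) = −2.5 × 2.0682 = -5.170
Star Q is brighter so has the smaller magnitude: M_P − M_Q is positive.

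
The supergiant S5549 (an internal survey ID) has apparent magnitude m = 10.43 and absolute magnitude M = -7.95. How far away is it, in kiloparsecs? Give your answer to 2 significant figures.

Distance modulus: m − M = 10.43 − (-7.95) = 18.380
m − M = 5 log₁₀ d − 5
log₁₀ d = (m − M)/5 + 1 = 4.6760
d = 10^4.6760 = 47420 pc
= 47.42 kpc

d ≈ 47 kpc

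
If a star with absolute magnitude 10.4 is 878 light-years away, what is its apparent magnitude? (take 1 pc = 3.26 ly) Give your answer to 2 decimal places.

d = 878 ly / 3.26 = 269.3 pc
m = M + 5 log₁₀ d − 5 = 10.4 + 5·2.4303 − 5 = 17.551

m ≈ 17.55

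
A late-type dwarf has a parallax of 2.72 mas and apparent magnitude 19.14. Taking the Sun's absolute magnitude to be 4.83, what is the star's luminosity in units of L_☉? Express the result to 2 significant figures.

d = 1/p = 1000/2.72 mas = 367.6 pc
M = m − 5 log₁₀ d + 5 = 19.14 − 5·2.5654 + 5 = 11.313
M − M_☉ = 11.313 − 4.83 = 6.483
L/L_☉ = 10^(−0.4 × 6.483) = 2.552×10^-3

L/L_☉ ≈ 2.6×10^-3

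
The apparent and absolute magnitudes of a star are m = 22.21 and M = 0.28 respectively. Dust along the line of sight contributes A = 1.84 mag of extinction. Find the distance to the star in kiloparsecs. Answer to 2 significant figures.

d ≈ 100 kpc

m − M = 5 log₁₀(d/10 pc) + A  ⇒  22.21 − (0.28) − 1.84 = 5 log₁₀(d/10)
20.090 = 5 log₁₀(d/10)
log₁₀ d = (m − M − A)/5 + 1 = 5.0180
d = 10^5.0180 = 104200 pc
= 104.2 kpc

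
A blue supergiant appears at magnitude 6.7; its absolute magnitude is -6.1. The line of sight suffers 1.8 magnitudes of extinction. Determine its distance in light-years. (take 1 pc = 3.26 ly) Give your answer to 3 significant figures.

d ≈ 5170 ly

m − M = 5 log₁₀(d/10 pc) + A  ⇒  6.7 − (-6.1) − 1.8 = 5 log₁₀(d/10)
11.000 = 5 log₁₀(d/10)
log₁₀ d = (m − M − A)/5 + 1 = 3.2000
d = 10^3.2000 = 1585 pc
= 5167 ly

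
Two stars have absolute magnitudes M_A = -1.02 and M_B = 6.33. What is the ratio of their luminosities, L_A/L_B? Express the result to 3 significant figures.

ΔM = M_A − M_B = -7.35
L_A/L_B = 10^(−0.4 ΔM) = 10^2.940 = 871.0

L_A/L_B ≈ 871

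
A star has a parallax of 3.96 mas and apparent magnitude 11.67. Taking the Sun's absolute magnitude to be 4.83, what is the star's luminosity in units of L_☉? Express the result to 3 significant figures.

L/L_☉ ≈ 1.17

d = 1/p = 1000/3.96 mas = 252.5 pc
M = m − 5 log₁₀ d + 5 = 11.67 − 5·2.4023 + 5 = 4.658
M − M_☉ = 4.658 − 4.83 = -0.172
L/L_☉ = 10^(−0.4 × -0.172) = 1.171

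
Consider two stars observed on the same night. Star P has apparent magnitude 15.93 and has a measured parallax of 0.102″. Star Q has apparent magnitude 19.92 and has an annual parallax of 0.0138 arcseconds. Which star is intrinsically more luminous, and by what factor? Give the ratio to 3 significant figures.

Star Q is more luminous, by a factor of 1.38.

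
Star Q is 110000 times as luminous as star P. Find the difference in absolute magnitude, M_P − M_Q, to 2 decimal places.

M_P − M_Q ≈ 12.60

Pogson: ΔM = −2.5 log₁₀(ratio) = −2.5 log₁₀(110000) = −2.5 × 5.0414 = -12.603
Star Q is brighter so has the smaller magnitude: M_P − M_Q is positive.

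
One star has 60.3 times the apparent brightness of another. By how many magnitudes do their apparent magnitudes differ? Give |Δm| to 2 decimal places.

|Δm| ≈ 4.45

Pogson: Δm = −2.5 log₁₀(ratio) = −2.5 log₁₀(60.3) = −2.5 × 1.7803 = -4.451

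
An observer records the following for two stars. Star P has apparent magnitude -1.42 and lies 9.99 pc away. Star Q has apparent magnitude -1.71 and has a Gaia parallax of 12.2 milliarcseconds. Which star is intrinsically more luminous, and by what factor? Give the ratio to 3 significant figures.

Star P: M = m − 5 log₁₀ d + 5 = -1.42 − 5·0.9996 + 5 = -1.418
Star Q: p = 12.2 mas = 0.0122″ → d = 1/p = 81.97 pc
Star Q: M = m − 5 log₁₀ d + 5 = -1.71 − 5·1.9136 + 5 = -6.278
ΔM = M_P − M_Q = -1.418 − (-6.278) = 4.860; smaller M is more luminous → Star Q.
L ratio = 10^(0.4 |ΔM|) = 10^1.944 = 87.93

Star Q is more luminous, by a factor of 87.9.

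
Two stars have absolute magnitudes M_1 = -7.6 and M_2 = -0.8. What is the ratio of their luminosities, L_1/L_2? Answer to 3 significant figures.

L_1/L_2 ≈ 525

ΔM = M_1 − M_2 = -6.8
L_1/L_2 = 10^(−0.4 ΔM) = 10^2.720 = 524.8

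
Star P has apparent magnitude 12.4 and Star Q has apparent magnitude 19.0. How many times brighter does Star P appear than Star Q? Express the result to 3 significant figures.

Δm = 12.4 − (19.0) = -6.6
Flux ratio = 10^(−0.4 Δm) = 10^(−0.4 × -6.6) = 10^2.640 = 436.5

437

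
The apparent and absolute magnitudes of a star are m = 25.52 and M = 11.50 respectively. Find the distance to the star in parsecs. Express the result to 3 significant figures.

μ = m − M = 14.020
m − M = 5 log₁₀ d − 5
log₁₀ d = (m − M)/5 + 1 = 3.8040
d = 10^3.8040 = 6368 pc

d ≈ 6370 pc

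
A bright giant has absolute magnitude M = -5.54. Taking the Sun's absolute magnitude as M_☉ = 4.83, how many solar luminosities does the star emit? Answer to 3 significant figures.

L/L_☉ ≈ 14100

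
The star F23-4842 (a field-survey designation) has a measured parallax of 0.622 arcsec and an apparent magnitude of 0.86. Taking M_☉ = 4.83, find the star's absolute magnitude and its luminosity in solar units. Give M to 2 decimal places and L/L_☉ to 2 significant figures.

d = 1/p = 1/0.622″ = 1.608 pc
M = m − 5 log₁₀ d + 5 = 0.86 − 5·0.2062 + 5 = 4.829
M − M_☉ = 4.829 − 4.83 = -0.001
L/L_☉ = 10^(−0.4 × -0.001) = 1.001

M ≈ 4.83; L/L_☉ ≈ 1.0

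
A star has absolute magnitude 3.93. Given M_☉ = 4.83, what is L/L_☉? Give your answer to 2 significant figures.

M − M_☉ = 3.93 − 4.83 = -0.900
L/L_☉ = 10^(−0.4 (M − M_☉)) = 10^0.360 = 2.291

L/L_☉ ≈ 2.3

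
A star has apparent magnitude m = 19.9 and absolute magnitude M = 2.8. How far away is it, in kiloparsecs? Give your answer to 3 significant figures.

d ≈ 26.3 kpc

Distance modulus: m − M = 19.9 − (2.8) = 17.100
m − M = 5 log₁₀ d − 5
log₁₀ d = (m − M)/5 + 1 = 4.4200
d = 10^4.4200 = 26300 pc
= 26.30 kpc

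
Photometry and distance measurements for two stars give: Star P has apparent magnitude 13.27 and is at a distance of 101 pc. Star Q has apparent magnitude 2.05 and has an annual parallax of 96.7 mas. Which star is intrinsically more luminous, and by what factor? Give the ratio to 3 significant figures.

Star Q is more luminous, by a factor of 322.

Star P: M = m − 5 log₁₀ d + 5 = 13.27 − 5·2.0043 + 5 = 8.248
Star Q: p = 96.7 mas = 0.0967″ → d = 1/p = 10.34 pc
Star Q: M = m − 5 log₁₀ d + 5 = 2.05 − 5·1.0146 + 5 = 1.977
ΔM = M_P − M_Q = 8.248 − (1.977) = 6.271; smaller M is more luminous → Star Q.
L ratio = 10^(0.4 |ΔM|) = 10^2.509 = 322.5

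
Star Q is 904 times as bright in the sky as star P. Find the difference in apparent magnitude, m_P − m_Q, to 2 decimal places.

Pogson: Δm = −2.5 log₁₀(ratio) = −2.5 log₁₀(904) = −2.5 × 2.9562 = -7.390
Star Q is brighter so has the smaller magnitude: m_P − m_Q is positive.

m_P − m_Q ≈ 7.39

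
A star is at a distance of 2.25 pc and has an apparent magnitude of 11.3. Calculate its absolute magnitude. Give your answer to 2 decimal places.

5 log₁₀(d/10 pc) = 5 log₁₀(2.250) − 5 = -3.239
M = m − 5 log₁₀(d/10) = 11.3 + 3.239 = 14.539

M ≈ 14.54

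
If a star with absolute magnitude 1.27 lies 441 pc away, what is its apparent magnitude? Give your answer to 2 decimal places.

m ≈ 9.49

m = M + 5 log₁₀ d − 5 = 1.27 + 5·2.6444 − 5 = 9.492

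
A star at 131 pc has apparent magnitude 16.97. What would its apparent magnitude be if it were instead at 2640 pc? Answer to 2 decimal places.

m ≈ 23.49

Flux ∝ 1/d², so Δm = 5 log₁₀(d₂/d₁) = 5 log₁₀(2640/131) = 6.522
m₂ = m₁ + Δm = 16.97 + (6.522) = 23.492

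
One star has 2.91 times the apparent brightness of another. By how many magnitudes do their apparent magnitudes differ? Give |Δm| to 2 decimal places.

|Δm| ≈ 1.16

Pogson: Δm = −2.5 log₁₀(ratio) = −2.5 log₁₀(2.91) = −2.5 × 0.4639 = -1.160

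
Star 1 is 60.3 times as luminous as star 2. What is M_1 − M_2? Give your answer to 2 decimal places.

M_1 − M_2 ≈ -4.45

Pogson: ΔM = −2.5 log₁₀(ratio) = −2.5 log₁₀(60.3) = −2.5 × 1.7803 = -4.451
Star 1 is brighter, so it has the smaller magnitude: the difference is negative.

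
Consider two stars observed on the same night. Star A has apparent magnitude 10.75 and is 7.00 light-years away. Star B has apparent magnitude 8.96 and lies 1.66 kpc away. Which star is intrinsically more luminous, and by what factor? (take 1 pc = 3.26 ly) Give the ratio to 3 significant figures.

Star B is more luminous, by a factor of 3.11×10^6.

Star A: d = 7.00 ly / 3.26 = 2.147 pc
Star A: M = m − 5 log₁₀ d + 5 = 10.75 − 5·0.3319 + 5 = 14.091
Star B: d = 1.66 kpc = 1660 pc
Star B: M = m − 5 log₁₀ d + 5 = 8.96 − 5·3.2201 + 5 = -2.141
ΔM = M_A − M_B = 14.091 − (-2.141) = 16.231; smaller M is more luminous → Star B.
L ratio = 10^(0.4 |ΔM|) = 10^6.492 = 3.108×10^6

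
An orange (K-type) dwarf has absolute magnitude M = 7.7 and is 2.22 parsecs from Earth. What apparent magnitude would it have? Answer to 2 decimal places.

m ≈ 4.43

m = M + 5 log₁₀ d − 5 = 7.7 + 5·0.3464 − 5 = 4.432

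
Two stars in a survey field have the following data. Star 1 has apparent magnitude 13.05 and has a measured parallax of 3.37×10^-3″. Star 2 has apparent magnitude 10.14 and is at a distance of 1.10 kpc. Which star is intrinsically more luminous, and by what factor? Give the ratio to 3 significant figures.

Star 2 is more luminous, by a factor of 200.

Star 1: d = 1/p = 1/3.37×10^-3″ = 296.7 pc
Star 1: M = m − 5 log₁₀ d + 5 = 13.05 − 5·2.4724 + 5 = 5.688
Star 2: d = 1.10 kpc = 1100 pc
Star 2: M = m − 5 log₁₀ d + 5 = 10.14 − 5·3.0414 + 5 = -0.067
ΔM = M_1 − M_2 = 5.688 − (-0.067) = 5.755; smaller M is more luminous → Star 2.
L ratio = 10^(0.4 |ΔM|) = 10^2.302 = 200.5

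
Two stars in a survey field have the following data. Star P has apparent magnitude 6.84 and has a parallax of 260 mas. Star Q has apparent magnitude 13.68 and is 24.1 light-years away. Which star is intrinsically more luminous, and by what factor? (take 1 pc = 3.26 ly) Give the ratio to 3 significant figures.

Star P is more luminous, by a factor of 147.

Star P: p = 260 mas = 0.260″ → d = 1/p = 3.846 pc
Star P: M = m − 5 log₁₀ d + 5 = 6.84 − 5·0.5850 + 5 = 8.915
Star Q: d = 24.1 ly / 3.26 = 7.393 pc
Star Q: M = m − 5 log₁₀ d + 5 = 13.68 − 5·0.8688 + 5 = 14.336
ΔM = M_P − M_Q = 8.915 − (14.336) = -5.421; smaller M is more luminous → Star P.
L ratio = 10^(0.4 |ΔM|) = 10^2.168 = 147.4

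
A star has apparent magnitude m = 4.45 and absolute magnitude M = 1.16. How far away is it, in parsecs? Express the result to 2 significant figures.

d ≈ 45 pc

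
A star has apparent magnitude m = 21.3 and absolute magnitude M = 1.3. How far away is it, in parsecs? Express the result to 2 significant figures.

d ≈ 100000 pc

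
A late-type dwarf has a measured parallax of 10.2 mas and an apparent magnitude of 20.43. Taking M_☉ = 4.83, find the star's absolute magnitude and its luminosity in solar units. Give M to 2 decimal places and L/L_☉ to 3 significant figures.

M ≈ 15.47; L/L_☉ ≈ 5.53×10^-5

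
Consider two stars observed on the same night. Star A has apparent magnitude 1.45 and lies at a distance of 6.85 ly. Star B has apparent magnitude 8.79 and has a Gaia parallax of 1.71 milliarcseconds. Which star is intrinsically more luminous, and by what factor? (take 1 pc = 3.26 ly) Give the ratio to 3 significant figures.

Star A: d = 6.85 ly / 3.26 = 2.101 pc
Star A: M = m − 5 log₁₀ d + 5 = 1.45 − 5·0.3225 + 5 = 4.838
Star B: p = 1.71 mas = 1.71×10^-3″ → d = 1/p = 584.8 pc
Star B: M = m − 5 log₁₀ d + 5 = 8.79 − 5·2.7670 + 5 = -0.045
ΔM = M_A − M_B = 4.838 − (-0.045) = 4.883; smaller M is more luminous → Star B.
L ratio = 10^(0.4 |ΔM|) = 10^1.953 = 89.76

Star B is more luminous, by a factor of 89.8.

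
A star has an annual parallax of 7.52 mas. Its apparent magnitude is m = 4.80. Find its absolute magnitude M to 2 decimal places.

p = 7.52 mas = 7.52×10^-3″ → d = 1/p = 133.0 pc
5 log₁₀(d/10 pc) = 5 log₁₀(133.0) − 5 = 5.619
M = m − 5 log₁₀(d/10) = 4.80 − 5.619 = -0.819

M ≈ -0.82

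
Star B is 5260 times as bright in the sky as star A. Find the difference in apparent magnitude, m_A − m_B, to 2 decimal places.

Pogson: Δm = −2.5 log₁₀(ratio) = −2.5 log₁₀(5260) = −2.5 × 3.7210 = -9.302
Star B is brighter so has the smaller magnitude: m_A − m_B is positive.

m_A − m_B ≈ 9.30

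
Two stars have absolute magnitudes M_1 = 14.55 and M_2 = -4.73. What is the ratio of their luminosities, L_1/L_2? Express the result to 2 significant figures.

L_1/L_2 ≈ 1.9×10^-8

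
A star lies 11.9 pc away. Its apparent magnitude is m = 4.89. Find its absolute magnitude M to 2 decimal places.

5 log₁₀(d/10 pc) = 5 log₁₀(11.90) − 5 = 0.378
M = m − 5 log₁₀(d/10) = 4.89 − 0.378 = 4.512

M ≈ 4.51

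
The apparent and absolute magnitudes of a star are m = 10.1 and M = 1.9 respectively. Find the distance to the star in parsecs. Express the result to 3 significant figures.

d ≈ 437 pc

Distance modulus: m − M = 10.1 − (1.9) = 8.200
m − M = 5 log₁₀ d − 5
log₁₀ d = (m − M)/5 + 1 = 2.6400
d = 10^2.6400 = 436.5 pc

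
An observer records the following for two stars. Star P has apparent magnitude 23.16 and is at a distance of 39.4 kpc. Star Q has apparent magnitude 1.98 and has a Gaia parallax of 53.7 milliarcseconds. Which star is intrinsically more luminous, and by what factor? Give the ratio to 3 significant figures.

Star Q is more luminous, by a factor of 66.2.

Star P: d = 39.4 kpc = 39400 pc
Star P: M = m − 5 log₁₀ d + 5 = 23.16 − 5·4.5955 + 5 = 5.183
Star Q: p = 53.7 mas = 0.0537″ → d = 1/p = 18.62 pc
Star Q: M = m − 5 log₁₀ d + 5 = 1.98 − 5·1.2700 + 5 = 0.630
ΔM = M_P − M_Q = 5.183 − (0.630) = 4.553; smaller M is more luminous → Star Q.
L ratio = 10^(0.4 |ΔM|) = 10^1.821 = 66.23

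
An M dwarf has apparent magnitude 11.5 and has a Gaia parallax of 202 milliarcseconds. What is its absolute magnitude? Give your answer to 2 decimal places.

p = 202 mas = 0.202″ → d = 1/p = 4.950 pc
5 log₁₀(d/10 pc) = 5 log₁₀(4.950) − 5 = -1.527
M = m − 5 log₁₀(d/10) = 11.5 + 1.527 = 13.027

M ≈ 13.03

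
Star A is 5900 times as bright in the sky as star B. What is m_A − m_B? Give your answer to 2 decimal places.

Pogson: Δm = −2.5 log₁₀(ratio) = −2.5 log₁₀(5900) = −2.5 × 3.7709 = -9.427
Star A is brighter, so it has the smaller magnitude: the difference is negative.

m_A − m_B ≈ -9.43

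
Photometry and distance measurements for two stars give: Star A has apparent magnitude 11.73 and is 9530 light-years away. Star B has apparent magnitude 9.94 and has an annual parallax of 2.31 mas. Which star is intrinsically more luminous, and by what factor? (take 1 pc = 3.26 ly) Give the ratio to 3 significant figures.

Star A is more luminous, by a factor of 8.77.

Star A: d = 9530 ly / 3.26 = 2923 pc
Star A: M = m − 5 log₁₀ d + 5 = 11.73 − 5·3.4659 + 5 = -0.599
Star B: p = 2.31 mas = 2.31×10^-3″ → d = 1/p = 432.9 pc
Star B: M = m − 5 log₁₀ d + 5 = 9.94 − 5·2.6364 + 5 = 1.758
ΔM = M_A − M_B = -0.599 − (1.758) = -2.357; smaller M is more luminous → Star A.
L ratio = 10^(0.4 |ΔM|) = 10^0.943 = 8.769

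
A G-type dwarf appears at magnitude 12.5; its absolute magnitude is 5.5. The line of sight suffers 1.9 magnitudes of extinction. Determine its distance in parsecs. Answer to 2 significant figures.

m − M = 5 log₁₀(d/10 pc) + A  ⇒  12.5 − (5.5) − 1.9 = 5 log₁₀(d/10)
5.100 = 5 log₁₀(d/10)
log₁₀ d = (m − M − A)/5 + 1 = 2.0200
d = 10^2.0200 = 104.7 pc

d ≈ 100 pc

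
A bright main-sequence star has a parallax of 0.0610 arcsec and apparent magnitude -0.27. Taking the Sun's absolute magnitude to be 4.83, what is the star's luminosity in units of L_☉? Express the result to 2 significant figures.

L/L_☉ ≈ 290

d = 1/p = 1/0.0610″ = 16.39 pc
M = m − 5 log₁₀ d + 5 = -0.27 − 5·1.2147 + 5 = -1.343
M − M_☉ = -1.343 − 4.83 = -6.173
L/L_☉ = 10^(−0.4 × -6.173) = 294.7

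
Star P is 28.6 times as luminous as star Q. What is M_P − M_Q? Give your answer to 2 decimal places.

M_P − M_Q ≈ -3.64

Pogson: ΔM = −2.5 log₁₀(ratio) = −2.5 log₁₀(28.6) = −2.5 × 1.4564 = -3.641
Star P is brighter, so it has the smaller magnitude: the difference is negative.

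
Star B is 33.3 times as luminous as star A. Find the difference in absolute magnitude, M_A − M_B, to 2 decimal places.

Pogson: ΔM = −2.5 log₁₀(ratio) = −2.5 log₁₀(33.3) = −2.5 × 1.5224 = -3.806
Star B is brighter so has the smaller magnitude: M_A − M_B is positive.

M_A − M_B ≈ 3.81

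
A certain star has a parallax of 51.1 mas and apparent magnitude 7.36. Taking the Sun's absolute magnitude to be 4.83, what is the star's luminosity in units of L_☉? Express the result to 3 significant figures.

L/L_☉ ≈ 0.373

d = 1/p = 1000/51.1 mas = 19.57 pc
M = m − 5 log₁₀ d + 5 = 7.36 − 5·1.2916 + 5 = 5.902
M − M_☉ = 5.902 − 4.83 = 1.072
L/L_☉ = 10^(−0.4 × 1.072) = 0.3725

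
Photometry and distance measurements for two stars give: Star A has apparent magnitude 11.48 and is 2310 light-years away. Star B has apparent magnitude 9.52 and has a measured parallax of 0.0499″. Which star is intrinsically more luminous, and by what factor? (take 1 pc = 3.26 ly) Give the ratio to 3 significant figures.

Star A is more luminous, by a factor of 206.

Star A: d = 2310 ly / 3.26 = 708.6 pc
Star A: M = m − 5 log₁₀ d + 5 = 11.48 − 5·2.8504 + 5 = 2.228
Star B: d = 1/p = 1/0.0499″ = 20.04 pc
Star B: M = m − 5 log₁₀ d + 5 = 9.52 − 5·1.3019 + 5 = 8.011
ΔM = M_A − M_B = 2.228 − (8.011) = -5.782; smaller M is more luminous → Star A.
L ratio = 10^(0.4 |ΔM|) = 10^2.313 = 205.6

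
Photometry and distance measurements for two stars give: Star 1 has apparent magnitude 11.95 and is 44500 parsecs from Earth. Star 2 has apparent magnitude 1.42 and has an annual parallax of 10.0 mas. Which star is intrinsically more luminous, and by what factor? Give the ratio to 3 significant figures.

Star 1 is more luminous, by a factor of 12.2.

Star 1: M = m − 5 log₁₀ d + 5 = 11.95 − 5·4.6484 + 5 = -6.292
Star 2: p = 10.0 mas = 0.0100″ → d = 1/p = 100.0 pc
Star 2: M = m − 5 log₁₀ d + 5 = 1.42 − 5·2.0000 + 5 = -3.580
ΔM = M_1 − M_2 = -6.292 − (-3.580) = -2.712; smaller M is more luminous → Star 1.
L ratio = 10^(0.4 |ΔM|) = 10^1.085 = 12.15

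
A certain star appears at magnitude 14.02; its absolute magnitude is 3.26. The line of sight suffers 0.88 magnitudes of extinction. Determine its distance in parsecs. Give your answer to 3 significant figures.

m − M = 5 log₁₀(d/10 pc) + A  ⇒  14.02 − (3.26) − 0.88 = 5 log₁₀(d/10)
9.880 = 5 log₁₀(d/10)
log₁₀ d = (m − M − A)/5 + 1 = 2.9760
d = 10^2.9760 = 946.2 pc

d ≈ 946 pc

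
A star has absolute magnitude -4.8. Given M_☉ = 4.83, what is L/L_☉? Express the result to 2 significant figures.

L/L_☉ ≈ 7100

M − M_☉ = -4.8 − 4.83 = -9.630
L/L_☉ = 10^(−0.4 (M − M_☉)) = 10^3.852 = 7112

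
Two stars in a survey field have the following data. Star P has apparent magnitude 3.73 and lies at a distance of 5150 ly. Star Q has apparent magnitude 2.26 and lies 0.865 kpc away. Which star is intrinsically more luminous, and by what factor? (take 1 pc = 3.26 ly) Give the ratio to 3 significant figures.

Star Q is more luminous, by a factor of 1.16.

Star P: d = 5150 ly / 3.26 = 1580 pc
Star P: M = m − 5 log₁₀ d + 5 = 3.73 − 5·3.1986 + 5 = -7.263
Star Q: d = 0.865 kpc = 865.0 pc
Star Q: M = m − 5 log₁₀ d + 5 = 2.26 − 5·2.9370 + 5 = -7.425
ΔM = M_P − M_Q = -7.263 − (-7.425) = 0.162; smaller M is more luminous → Star Q.
L ratio = 10^(0.4 |ΔM|) = 10^0.065 = 1.161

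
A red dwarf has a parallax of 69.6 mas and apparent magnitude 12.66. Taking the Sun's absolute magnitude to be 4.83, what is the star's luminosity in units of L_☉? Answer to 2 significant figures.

L/L_☉ ≈ 1.5×10^-3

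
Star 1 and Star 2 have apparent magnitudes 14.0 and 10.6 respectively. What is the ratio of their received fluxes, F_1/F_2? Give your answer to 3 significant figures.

F_1/F_2 ≈ 0.0437

Δm = 14.0 − (10.6) = 3.4
Flux ratio = 10^(−0.4 Δm) = 10^(−0.4 × 3.4) = 10^-1.360 = 0.04365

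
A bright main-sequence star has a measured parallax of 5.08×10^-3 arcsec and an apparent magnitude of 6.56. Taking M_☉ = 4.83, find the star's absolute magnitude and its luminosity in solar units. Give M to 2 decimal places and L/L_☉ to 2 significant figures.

M ≈ 0.09; L/L_☉ ≈ 79

d = 1/p = 1/5.08×10^-3″ = 196.9 pc
M = m − 5 log₁₀ d + 5 = 6.56 − 5·2.2941 + 5 = 0.089
M − M_☉ = 0.089 − 4.83 = -4.741
L/L_☉ = 10^(−0.4 × -4.741) = 78.75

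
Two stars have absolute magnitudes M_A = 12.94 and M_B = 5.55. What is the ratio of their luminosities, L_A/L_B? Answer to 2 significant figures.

L_A/L_B ≈ 1.1×10^-3

ΔM = M_A − M_B = 7.39
L_A/L_B = 10^(−0.4 ΔM) = 10^-2.956 = 1.107×10^-3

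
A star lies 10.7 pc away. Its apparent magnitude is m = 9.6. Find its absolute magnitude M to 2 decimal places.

5 log₁₀(d/10 pc) = 5 log₁₀(10.70) − 5 = 0.147
M = m − 5 log₁₀(d/10) = 9.6 − 0.147 = 9.453

M ≈ 9.45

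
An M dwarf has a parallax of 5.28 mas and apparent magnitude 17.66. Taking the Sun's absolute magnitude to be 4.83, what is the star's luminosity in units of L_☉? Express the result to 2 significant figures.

L/L_☉ ≈ 2.6×10^-3

d = 1/p = 1000/5.28 mas = 189.4 pc
M = m − 5 log₁₀ d + 5 = 17.66 − 5·2.2774 + 5 = 11.273
M − M_☉ = 11.273 − 4.83 = 6.443
L/L_☉ = 10^(−0.4 × 6.443) = 2.647×10^-3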